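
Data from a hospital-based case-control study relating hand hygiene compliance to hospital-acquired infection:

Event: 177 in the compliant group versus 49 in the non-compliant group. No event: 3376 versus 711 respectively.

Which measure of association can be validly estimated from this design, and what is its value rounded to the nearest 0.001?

From the description: a = 177, b = 3376, c = 49, d = 711.
This is a hospital-based case-control study: participants were sampled on outcome status, so risks in the source population cannot be estimated directly — relative risk is not valid here. The odds ratio is the appropriate measure.
OR = (a·d)/(b·c) = (177 × 711) / (3376 × 49) = 125847 / 165424 = 0.76075

0.761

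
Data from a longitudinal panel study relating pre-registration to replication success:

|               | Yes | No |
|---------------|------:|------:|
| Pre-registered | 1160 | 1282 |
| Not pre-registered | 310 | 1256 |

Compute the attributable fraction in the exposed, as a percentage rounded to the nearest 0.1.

58.3

Cells: a = 1160, b = 1282, c = 310, d = 1256.
Risk in exposed = 1160/2442 = 0.47502; risk in unexposed = 310/1566 = 0.19796.
RR = 0.47502/0.19796 = 2.39962
AR% = (RR − 1)/RR × 100 = (2.39962 − 1)/2.39962 × 100 = 58.3267%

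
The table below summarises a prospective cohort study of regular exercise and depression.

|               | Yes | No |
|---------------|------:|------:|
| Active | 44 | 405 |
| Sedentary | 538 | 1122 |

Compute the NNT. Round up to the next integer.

5

Risk in treated group = 44/449 = 0.09800; risk in control = 538/1660 = 0.32410.
Absolute risk reduction = 0.32410 − 0.09800 = 0.22610
NNT = 1 / ARR = 1 / 0.22610 = 4.423 → round up → 5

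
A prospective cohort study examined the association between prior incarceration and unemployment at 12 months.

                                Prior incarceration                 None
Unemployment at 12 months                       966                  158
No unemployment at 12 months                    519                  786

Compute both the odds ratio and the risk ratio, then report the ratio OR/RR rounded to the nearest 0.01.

Reading the table with exposure as columns: a = 966 (Prior incarceration, case), b = 519 (Prior incarceration, non-case), c = 158 (None, case), d = 786.
OR = (966·786)/(519·158) = 759276/82002 = 9.25924
Risk in exposed = 966/1485 = 0.65051; risk in unexposed = 158/944 = 0.16737; RR = 3.88656
OR/RR = 9.25924 / 3.88656 = 2.38237
The outcome is not rare, so the OR lies further from 1 than the RR.

2.38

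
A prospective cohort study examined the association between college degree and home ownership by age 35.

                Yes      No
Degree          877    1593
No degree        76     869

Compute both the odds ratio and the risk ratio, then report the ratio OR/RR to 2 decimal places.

Cells: a = 877, b = 1593, c = 76, d = 869.
OR = (877·869)/(1593·76) = 762113/121068 = 6.29492
Risk in exposed = 877/2470 = 0.35506; risk in unexposed = 76/945 = 0.08042; RR = 4.41490
OR/RR = 6.29492 / 4.41490 = 1.42583
The outcome is not rare, so the OR lies further from 1 than the RR.

1.43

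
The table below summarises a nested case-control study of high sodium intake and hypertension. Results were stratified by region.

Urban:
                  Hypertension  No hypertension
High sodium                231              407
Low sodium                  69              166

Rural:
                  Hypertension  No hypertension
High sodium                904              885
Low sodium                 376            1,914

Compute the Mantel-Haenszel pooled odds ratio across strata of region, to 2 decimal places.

OR_MH = Σ(aᵢdᵢ/nᵢ) / Σ(bᵢcᵢ/nᵢ), where nᵢ is the stratum total.
Stratum 1 (Urban): n = 873; a·d/n = 231·166/873 = 43.9244; b·c/n = 407·69/873 = 32.1684
Stratum 2 (Rural): n = 4079; a·d/n = 904·1914/4079 = 424.1863; b·c/n = 885·376/4079 = 81.5788
OR_MH = (43.9244 + 424.1863) / (32.1684 + 81.5788) = 468.1107 / 113.7472 = 4.11536

4.12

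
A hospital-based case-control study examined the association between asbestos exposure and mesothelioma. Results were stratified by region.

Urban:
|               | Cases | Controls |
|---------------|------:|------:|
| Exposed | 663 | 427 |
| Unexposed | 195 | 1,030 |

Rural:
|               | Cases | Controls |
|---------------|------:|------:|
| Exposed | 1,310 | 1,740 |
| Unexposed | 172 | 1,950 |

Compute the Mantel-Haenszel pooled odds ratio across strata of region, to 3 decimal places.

OR_MH = Σ(aᵢdᵢ/nᵢ) / Σ(bᵢcᵢ/nᵢ), where nᵢ is the stratum total.
Stratum 1 (Urban): n = 2315; a·d/n = 663·1030/2315 = 294.9849; b·c/n = 427·195/2315 = 35.9676
Stratum 2 (Rural): n = 5172; a·d/n = 1310·1950/5172 = 493.9095; b·c/n = 1740·172/5172 = 57.8654
OR_MH = (294.9849 + 493.9095) / (35.9676 + 57.8654) = 788.8944 / 93.8330 = 8.40743

8.407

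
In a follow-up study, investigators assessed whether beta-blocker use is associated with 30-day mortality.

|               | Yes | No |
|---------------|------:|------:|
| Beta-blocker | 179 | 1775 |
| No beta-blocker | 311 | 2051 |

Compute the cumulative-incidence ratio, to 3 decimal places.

0.696

Cells: a = 179, b = 1775, c = 311, d = 2051.
Risk in exposed = 179/1954 = 0.09161; risk in unexposed = 311/2362 = 0.13167.
RR = 0.09161 / 0.13167 = 0.69574
The risk is 30% lower among the exposed than among the unexposed.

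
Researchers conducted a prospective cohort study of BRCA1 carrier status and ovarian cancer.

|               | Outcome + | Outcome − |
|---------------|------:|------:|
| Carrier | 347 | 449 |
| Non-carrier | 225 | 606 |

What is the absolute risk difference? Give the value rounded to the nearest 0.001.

Cells: a = 347, b = 449, c = 225, d = 606.
Risk in exposed = 347/796 = 0.435930; risk in unexposed = 225/831 = 0.270758.
Risk difference = 0.435930 − 0.270758 = 0.165172

0.165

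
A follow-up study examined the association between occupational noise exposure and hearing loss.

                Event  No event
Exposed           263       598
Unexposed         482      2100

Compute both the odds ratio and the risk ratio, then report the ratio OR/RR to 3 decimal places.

Cells: a = 263, b = 598, c = 482, d = 2100.
OR = (263·2100)/(598·482) = 552300/288236 = 1.91614
Risk in exposed = 263/861 = 0.30546; risk in unexposed = 482/2582 = 0.18668; RR = 1.63630
OR/RR = 1.91614 / 1.63630 = 1.17102
The outcome is not rare, so the OR lies further from 1 than the RR.

1.171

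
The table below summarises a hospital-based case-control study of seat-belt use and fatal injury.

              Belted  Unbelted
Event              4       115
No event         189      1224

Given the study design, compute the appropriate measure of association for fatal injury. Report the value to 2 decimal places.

0.23

Reading the table with exposure as columns: a = 4 (Belted, case), b = 189 (Belted, non-case), c = 115 (Unbelted, case), d = 1224.
This is a hospital-based case-control study: participants were sampled on outcome status, so risks in the source population cannot be estimated directly — relative risk is not valid here. The odds ratio is the appropriate measure.
OR = (a·d)/(b·c) = (4 × 1224) / (189 × 115) = 4896 / 21735 = 0.22526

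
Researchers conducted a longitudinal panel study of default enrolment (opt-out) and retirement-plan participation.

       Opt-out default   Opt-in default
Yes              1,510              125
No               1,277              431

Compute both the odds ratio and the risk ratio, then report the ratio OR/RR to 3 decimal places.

1.692

Reading the table with exposure as columns: a = 1510 (Opt-out default, case), b = 1277 (Opt-out default, non-case), c = 125 (Opt-in default, case), d = 431.
OR = (1510·431)/(1277·125) = 650810/159625 = 4.07712
Risk in exposed = 1510/2787 = 0.54180; risk in unexposed = 125/556 = 0.22482; RR = 2.40993
OR/RR = 4.07712 / 2.40993 = 1.69180
The outcome is not rare, so the OR lies further from 1 than the RR.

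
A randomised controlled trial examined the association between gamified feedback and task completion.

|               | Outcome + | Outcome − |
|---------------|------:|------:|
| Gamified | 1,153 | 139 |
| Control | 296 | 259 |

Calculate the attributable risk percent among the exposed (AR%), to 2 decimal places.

40.24

Cells: a = 1153, b = 139, c = 296, d = 259.
Risk in exposed = 1153/1292 = 0.89241; risk in unexposed = 296/555 = 0.53333.
RR = 0.89241/0.53333 = 1.67328
AR% = (RR − 1)/RR × 100 = (1.67328 − 1)/1.67328 × 100 = 40.2371%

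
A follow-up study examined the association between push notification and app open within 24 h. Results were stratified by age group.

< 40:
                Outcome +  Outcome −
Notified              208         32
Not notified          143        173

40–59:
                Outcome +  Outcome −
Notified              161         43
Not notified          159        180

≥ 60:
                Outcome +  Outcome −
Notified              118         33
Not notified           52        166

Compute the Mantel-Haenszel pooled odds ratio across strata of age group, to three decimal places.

OR_MH = Σ(aᵢdᵢ/nᵢ) / Σ(bᵢcᵢ/nᵢ), where nᵢ is the stratum total.
Stratum 1 (< 40): n = 556; a·d/n = 208·173/556 = 64.7194; b·c/n = 32·143/556 = 8.2302
Stratum 2 (40–59): n = 543; a·d/n = 161·180/543 = 53.3702; b·c/n = 43·159/543 = 12.5912
Stratum 3 (≥ 60): n = 369; a·d/n = 118·166/369 = 53.0840; b·c/n = 33·52/369 = 4.6504
OR_MH = (64.7194 + 53.3702 + 53.0840) / (8.2302 + 12.5912 + 4.6504) = 171.1736 / 25.4718 = 6.72013

6.720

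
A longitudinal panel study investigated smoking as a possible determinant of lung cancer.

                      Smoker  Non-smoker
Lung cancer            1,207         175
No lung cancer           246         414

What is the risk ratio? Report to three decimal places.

Reading the table with exposure as columns: a = 1207 (Smoker, case), b = 246 (Smoker, non-case), c = 175 (Non-smoker, case), d = 414.
Risk in exposed = 1207/1453 = 0.83070; risk in unexposed = 175/589 = 0.29711.
RR = 0.83070 / 0.29711 = 2.79588
The risk among the exposed is 2.80 times that among the unexposed.

2.796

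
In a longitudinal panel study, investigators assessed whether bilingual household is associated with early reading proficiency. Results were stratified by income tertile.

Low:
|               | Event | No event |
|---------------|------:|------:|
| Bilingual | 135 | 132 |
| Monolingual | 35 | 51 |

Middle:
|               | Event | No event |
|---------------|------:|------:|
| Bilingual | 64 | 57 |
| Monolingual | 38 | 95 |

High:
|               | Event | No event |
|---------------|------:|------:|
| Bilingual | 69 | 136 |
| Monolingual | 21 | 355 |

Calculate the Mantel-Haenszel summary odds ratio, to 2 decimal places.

3.23

OR_MH = Σ(aᵢdᵢ/nᵢ) / Σ(bᵢcᵢ/nᵢ), where nᵢ is the stratum total.
Stratum 1 (Low): n = 353; a·d/n = 135·51/353 = 19.5042; b·c/n = 132·35/353 = 13.0878
Stratum 2 (Middle): n = 254; a·d/n = 64·95/254 = 23.9370; b·c/n = 57·38/254 = 8.5276
Stratum 3 (High): n = 581; a·d/n = 69·355/581 = 42.1601; b·c/n = 136·21/581 = 4.9157
OR_MH = (19.5042 + 23.9370 + 42.1601) / (13.0878 + 8.5276 + 4.9157) = 85.6013 / 26.5310 = 3.22646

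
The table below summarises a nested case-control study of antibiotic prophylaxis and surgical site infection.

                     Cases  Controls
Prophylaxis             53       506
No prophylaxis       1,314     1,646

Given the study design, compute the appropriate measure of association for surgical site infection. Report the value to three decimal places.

0.131

Cells: a = 53, b = 506, c = 1314, d = 1646.
This is a nested case-control study: participants were sampled on outcome status, so risks in the source population cannot be estimated directly — relative risk is not valid here. The odds ratio is the appropriate measure.
OR = (a·d)/(b·c) = (53 × 1646) / (506 × 1314) = 87238 / 664884 = 0.13121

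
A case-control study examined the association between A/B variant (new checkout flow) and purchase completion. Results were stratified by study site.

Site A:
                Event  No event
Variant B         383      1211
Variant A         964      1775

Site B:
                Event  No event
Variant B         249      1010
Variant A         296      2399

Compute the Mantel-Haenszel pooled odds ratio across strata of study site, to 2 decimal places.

OR_MH = Σ(aᵢdᵢ/nᵢ) / Σ(bᵢcᵢ/nᵢ), where nᵢ is the stratum total.
Stratum 1 (Site A): n = 4333; a·d/n = 383·1775/4333 = 156.8948; b·c/n = 1211·964/4333 = 269.4216
Stratum 2 (Site B): n = 3954; a·d/n = 249·2399/3954 = 151.0751; b·c/n = 1010·296/3954 = 75.6095
OR_MH = (156.8948 + 151.0751) / (269.4216 + 75.6095) = 307.9699 / 345.0312 = 0.89259

0.89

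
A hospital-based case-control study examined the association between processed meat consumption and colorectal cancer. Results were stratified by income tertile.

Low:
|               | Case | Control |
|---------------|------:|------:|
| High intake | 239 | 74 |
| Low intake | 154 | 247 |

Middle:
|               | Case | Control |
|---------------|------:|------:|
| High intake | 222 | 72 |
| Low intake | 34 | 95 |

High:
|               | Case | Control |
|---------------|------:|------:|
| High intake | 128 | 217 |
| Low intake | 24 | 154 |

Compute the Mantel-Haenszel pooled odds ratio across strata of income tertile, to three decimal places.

OR_MH = Σ(aᵢdᵢ/nᵢ) / Σ(bᵢcᵢ/nᵢ), where nᵢ is the stratum total.
Stratum 1 (Low): n = 714; a·d/n = 239·247/714 = 82.6793; b·c/n = 74·154/714 = 15.9608
Stratum 2 (Middle): n = 423; a·d/n = 222·95/423 = 49.8582; b·c/n = 72·34/423 = 5.7872
Stratum 3 (High): n = 523; a·d/n = 128·154/523 = 37.6902; b·c/n = 217·24/523 = 9.9579
OR_MH = (82.6793 + 49.8582 + 37.6902) / (15.9608 + 5.7872 + 9.9579) = 170.2277 / 31.7060 = 5.36895

5.369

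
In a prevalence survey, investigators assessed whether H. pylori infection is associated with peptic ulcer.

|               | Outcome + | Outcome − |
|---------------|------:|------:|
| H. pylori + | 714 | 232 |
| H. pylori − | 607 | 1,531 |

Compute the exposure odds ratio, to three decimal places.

Cells: a = 714, b = 232, c = 607, d = 1531.
OR = (a·d)/(b·c) = (714 × 1531) / (232 × 607) = 1093134 / 140824 = 7.76241
The odds of peptic ulcer are about 7.76 times as high in the h. pylori + group.

7.762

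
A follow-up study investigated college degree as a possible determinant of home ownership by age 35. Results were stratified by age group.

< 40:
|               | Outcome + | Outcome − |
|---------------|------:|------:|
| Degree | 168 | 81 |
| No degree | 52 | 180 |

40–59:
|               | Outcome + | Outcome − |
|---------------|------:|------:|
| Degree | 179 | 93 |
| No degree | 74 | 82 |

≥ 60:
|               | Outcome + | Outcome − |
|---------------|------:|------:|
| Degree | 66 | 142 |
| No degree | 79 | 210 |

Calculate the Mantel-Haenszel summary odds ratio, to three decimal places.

2.638

OR_MH = Σ(aᵢdᵢ/nᵢ) / Σ(bᵢcᵢ/nᵢ), where nᵢ is the stratum total.
Stratum 1 (< 40): n = 481; a·d/n = 168·180/481 = 62.8690; b·c/n = 81·52/481 = 8.7568
Stratum 2 (40–59): n = 428; a·d/n = 179·82/428 = 34.2944; b·c/n = 93·74/428 = 16.0794
Stratum 3 (≥ 60): n = 497; a·d/n = 66·210/497 = 27.8873; b·c/n = 142·79/497 = 22.5714
OR_MH = (62.8690 + 34.2944 + 27.8873) / (8.7568 + 16.0794 + 22.5714) = 125.0507 / 47.4076 = 2.63778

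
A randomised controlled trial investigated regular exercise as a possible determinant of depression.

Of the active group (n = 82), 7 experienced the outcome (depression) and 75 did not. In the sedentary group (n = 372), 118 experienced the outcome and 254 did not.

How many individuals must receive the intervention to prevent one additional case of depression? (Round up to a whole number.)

Risk in treated group = 7/82 = 0.08537; risk in control = 118/372 = 0.31720.
Absolute risk reduction = 0.31720 − 0.08537 = 0.23184
NNT = 1 / ARR = 1 / 0.23184 = 4.313 → round up → 5

5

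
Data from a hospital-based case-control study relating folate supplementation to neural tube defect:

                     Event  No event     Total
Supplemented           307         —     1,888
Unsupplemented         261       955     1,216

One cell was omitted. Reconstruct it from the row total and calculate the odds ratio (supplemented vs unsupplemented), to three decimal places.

0.711

The missing cell is in the exposed row: 1888 − 307 = 1581.
So a = 307, b = 1581, c = 261, d = 955.
OR = (a·d)/(b·c) = (307 × 955) / (1581 × 261) = 293185 / 412641 = 0.71051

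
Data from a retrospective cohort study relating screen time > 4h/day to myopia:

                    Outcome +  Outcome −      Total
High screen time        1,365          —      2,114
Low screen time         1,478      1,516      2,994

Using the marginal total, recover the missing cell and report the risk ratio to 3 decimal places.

1.308

The missing cell is in the exposed row: 2114 − 1365 = 749.
So a = 1365, b = 749, c = 1478, d = 1516.
RR = [a/(a+b)] / [c/(c+d)] = (1365/2114) / (1478/2994) = 0.64570/0.49365 = 1.30799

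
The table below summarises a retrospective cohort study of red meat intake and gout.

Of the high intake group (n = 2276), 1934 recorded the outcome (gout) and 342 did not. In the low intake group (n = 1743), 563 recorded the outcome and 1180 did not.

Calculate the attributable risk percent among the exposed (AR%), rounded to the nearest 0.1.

From the description: a = 1934, b = 342, c = 563, d = 1180.
Risk in exposed = 1934/2276 = 0.84974; risk in unexposed = 563/1743 = 0.32301.
RR = 0.84974/0.32301 = 2.63071
AR% = (RR − 1)/RR × 100 = (2.63071 − 1)/2.63071 × 100 = 61.9875%

62.0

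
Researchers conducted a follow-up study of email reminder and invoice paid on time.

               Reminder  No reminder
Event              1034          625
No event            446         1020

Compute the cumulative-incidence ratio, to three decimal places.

Reading the table with exposure as columns: a = 1034 (Reminder, case), b = 446 (Reminder, non-case), c = 625 (No reminder, case), d = 1020.
Risk in exposed = 1034/1480 = 0.69865; risk in unexposed = 625/1645 = 0.37994.
RR = 0.69865 / 0.37994 = 1.83884
The risk among the exposed is 1.84 times that among the unexposed.

1.839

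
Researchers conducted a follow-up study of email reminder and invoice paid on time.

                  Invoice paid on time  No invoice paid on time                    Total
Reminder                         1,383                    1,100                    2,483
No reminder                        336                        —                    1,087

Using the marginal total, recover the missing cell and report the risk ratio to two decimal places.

1.80

The missing cell is in the unexposed row: 1087 − 336 = 751.
So a = 1383, b = 1100, c = 336, d = 751.
RR = [a/(a+b)] / [c/(c+d)] = (1383/2483) / (336/1087) = 0.55699/0.30911 = 1.80192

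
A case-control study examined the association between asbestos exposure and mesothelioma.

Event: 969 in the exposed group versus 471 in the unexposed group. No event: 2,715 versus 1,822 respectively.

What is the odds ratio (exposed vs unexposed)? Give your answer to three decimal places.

1.381

From the description: a = 969, b = 2715, c = 471, d = 1822.
OR = (a·d)/(b·c) = (969 × 1822) / (2715 × 471) = 1765518 / 1278765 = 1.38064
The odds of mesothelioma are about 1.38 times as high in the exposed group.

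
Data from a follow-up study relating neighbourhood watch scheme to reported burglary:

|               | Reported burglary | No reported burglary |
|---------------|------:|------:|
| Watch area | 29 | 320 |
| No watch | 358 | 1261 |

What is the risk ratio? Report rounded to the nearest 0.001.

0.376

Cells: a = 29, b = 320, c = 358, d = 1261.
Risk in exposed = 29/349 = 0.08309; risk in unexposed = 358/1619 = 0.22112.
RR = 0.08309 / 0.22112 = 0.37578
The risk is 62% lower among the exposed than among the unexposed.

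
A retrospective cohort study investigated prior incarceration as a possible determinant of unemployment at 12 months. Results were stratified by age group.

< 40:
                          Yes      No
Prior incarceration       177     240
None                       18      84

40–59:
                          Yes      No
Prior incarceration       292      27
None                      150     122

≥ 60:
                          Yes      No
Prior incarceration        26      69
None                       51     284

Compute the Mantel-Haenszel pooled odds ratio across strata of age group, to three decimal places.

4.542

OR_MH = Σ(aᵢdᵢ/nᵢ) / Σ(bᵢcᵢ/nᵢ), where nᵢ is the stratum total.
Stratum 1 (< 40): n = 519; a·d/n = 177·84/519 = 28.6474; b·c/n = 240·18/519 = 8.3237
Stratum 2 (40–59): n = 591; a·d/n = 292·122/591 = 60.2775; b·c/n = 27·150/591 = 6.8528
Stratum 3 (≥ 60): n = 430; a·d/n = 26·284/430 = 17.1721; b·c/n = 69·51/430 = 8.1837
OR_MH = (28.6474 + 60.2775 + 17.1721) / (8.3237 + 6.8528 + 8.1837) = 106.0970 / 23.3602 = 4.54178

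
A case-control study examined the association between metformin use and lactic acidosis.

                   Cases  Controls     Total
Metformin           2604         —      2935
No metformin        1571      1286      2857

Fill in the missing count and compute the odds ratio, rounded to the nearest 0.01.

The missing cell is in the exposed row: 2935 − 2604 = 331.
So a = 2604, b = 331, c = 1571, d = 1286.
OR = (a·d)/(b·c) = (2604 × 1286) / (331 × 1571) = 3348744 / 520001 = 6.43988

6.44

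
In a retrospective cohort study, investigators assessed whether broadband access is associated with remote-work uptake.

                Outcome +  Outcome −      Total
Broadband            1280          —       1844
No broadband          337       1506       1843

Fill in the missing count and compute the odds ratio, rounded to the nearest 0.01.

The missing cell is in the exposed row: 1844 − 1280 = 564.
So a = 1280, b = 564, c = 337, d = 1506.
OR = (a·d)/(b·c) = (1280 × 1506) / (564 × 337) = 1927680 / 190068 = 10.14205

10.14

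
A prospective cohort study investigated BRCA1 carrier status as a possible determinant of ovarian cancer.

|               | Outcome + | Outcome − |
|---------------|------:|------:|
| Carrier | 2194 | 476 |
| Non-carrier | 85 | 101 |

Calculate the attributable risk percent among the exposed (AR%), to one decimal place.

44.4

Cells: a = 2194, b = 476, c = 85, d = 101.
Risk in exposed = 2194/2670 = 0.82172; risk in unexposed = 85/186 = 0.45699.
RR = 0.82172/0.45699 = 1.79812
AR% = (RR − 1)/RR × 100 = (1.79812 − 1)/1.79812 × 100 = 44.3864%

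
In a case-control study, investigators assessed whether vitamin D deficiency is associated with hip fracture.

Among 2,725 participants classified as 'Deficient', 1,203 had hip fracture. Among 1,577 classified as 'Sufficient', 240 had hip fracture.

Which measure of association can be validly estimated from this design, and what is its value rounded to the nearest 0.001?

4.403

From the description: a = 1203, b = 1522, c = 240, d = 1337.
This is a case-control study: participants were sampled on outcome status, so risks in the source population cannot be estimated directly — relative risk is not valid here. The odds ratio is the appropriate measure.
OR = (a·d)/(b·c) = (1203 × 1337) / (1522 × 240) = 1608411 / 365280 = 4.40323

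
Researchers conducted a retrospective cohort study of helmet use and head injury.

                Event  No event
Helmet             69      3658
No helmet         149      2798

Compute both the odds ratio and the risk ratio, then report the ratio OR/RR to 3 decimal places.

0.967

Cells: a = 69, b = 3658, c = 149, d = 2798.
OR = (69·2798)/(3658·149) = 193062/545042 = 0.35421
Risk in exposed = 69/3727 = 0.01851; risk in unexposed = 149/2947 = 0.05056; RR = 0.36617
OR/RR = 0.35421 / 0.36617 = 0.96735
The outcome is rare in both groups, so OR ≈ RR (ratio near 1).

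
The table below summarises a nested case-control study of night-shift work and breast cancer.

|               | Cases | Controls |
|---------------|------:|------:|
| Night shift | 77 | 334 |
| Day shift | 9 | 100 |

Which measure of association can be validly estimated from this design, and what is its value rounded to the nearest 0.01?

Cells: a = 77, b = 334, c = 9, d = 100.
This is a nested case-control study: participants were sampled on outcome status, so risks in the source population cannot be estimated directly — relative risk is not valid here. The odds ratio is the appropriate measure.
OR = (a·d)/(b·c) = (77 × 100) / (334 × 9) = 7700 / 3006 = 2.56154

2.56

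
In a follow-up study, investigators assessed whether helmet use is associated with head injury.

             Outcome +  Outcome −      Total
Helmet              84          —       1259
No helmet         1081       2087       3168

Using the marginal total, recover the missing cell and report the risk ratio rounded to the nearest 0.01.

0.20

The missing cell is in the exposed row: 1259 − 84 = 1175.
So a = 84, b = 1175, c = 1081, d = 2087.
RR = [a/(a+b)] / [c/(c+d)] = (84/1259) / (1081/3168) = 0.06672/0.34122 = 0.19553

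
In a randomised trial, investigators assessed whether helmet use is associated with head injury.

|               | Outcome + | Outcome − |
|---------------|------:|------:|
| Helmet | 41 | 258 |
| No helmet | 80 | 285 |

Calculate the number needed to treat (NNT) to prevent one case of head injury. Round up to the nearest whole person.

Risk in treated group = 41/299 = 0.13712; risk in control = 80/365 = 0.21918.
Absolute risk reduction = 0.21918 − 0.13712 = 0.08205
NNT = 1 / ARR = 1 / 0.08205 = 12.187 → round up → 13

13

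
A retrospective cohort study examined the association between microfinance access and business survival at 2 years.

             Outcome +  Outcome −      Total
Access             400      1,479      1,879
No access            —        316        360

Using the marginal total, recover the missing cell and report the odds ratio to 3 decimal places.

1.942

The missing cell is in the unexposed row: 360 − 316 = 44.
So a = 400, b = 1479, c = 44, d = 316.
OR = (a·d)/(b·c) = (400 × 316) / (1479 × 44) = 126400 / 65076 = 1.94234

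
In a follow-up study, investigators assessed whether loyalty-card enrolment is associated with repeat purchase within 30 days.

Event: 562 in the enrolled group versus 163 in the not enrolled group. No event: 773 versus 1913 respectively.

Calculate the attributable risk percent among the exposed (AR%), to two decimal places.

81.35

From the description: a = 562, b = 773, c = 163, d = 1913.
Risk in exposed = 562/1335 = 0.42097; risk in unexposed = 163/2076 = 0.07852.
RR = 0.42097/0.07852 = 5.36160
AR% = (RR − 1)/RR × 100 = (5.36160 − 1)/5.36160 × 100 = 81.3489%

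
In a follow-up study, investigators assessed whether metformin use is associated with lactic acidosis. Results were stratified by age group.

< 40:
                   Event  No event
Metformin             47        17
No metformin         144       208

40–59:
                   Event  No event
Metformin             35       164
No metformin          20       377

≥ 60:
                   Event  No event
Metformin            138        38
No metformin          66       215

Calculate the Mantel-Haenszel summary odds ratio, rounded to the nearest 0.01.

6.55

OR_MH = Σ(aᵢdᵢ/nᵢ) / Σ(bᵢcᵢ/nᵢ), where nᵢ is the stratum total.
Stratum 1 (< 40): n = 416; a·d/n = 47·208/416 = 23.5000; b·c/n = 17·144/416 = 5.8846
Stratum 2 (40–59): n = 596; a·d/n = 35·377/596 = 22.1393; b·c/n = 164·20/596 = 5.5034
Stratum 3 (≥ 60): n = 457; a·d/n = 138·215/457 = 64.9234; b·c/n = 38·66/457 = 5.4880
OR_MH = (23.5000 + 22.1393 + 64.9234) / (5.8846 + 5.5034 + 5.4880) = 110.5627 / 16.8759 = 6.55150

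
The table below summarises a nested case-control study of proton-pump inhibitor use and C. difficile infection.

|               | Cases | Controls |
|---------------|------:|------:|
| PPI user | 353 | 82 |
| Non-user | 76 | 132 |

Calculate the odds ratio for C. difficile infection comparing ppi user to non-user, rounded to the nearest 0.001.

Cells: a = 353, b = 82, c = 76, d = 132.
OR = (a·d)/(b·c) = (353 × 132) / (82 × 76) = 46596 / 6232 = 7.47689
The odds of C. difficile infection are about 7.48 times as high in the ppi user group.

7.477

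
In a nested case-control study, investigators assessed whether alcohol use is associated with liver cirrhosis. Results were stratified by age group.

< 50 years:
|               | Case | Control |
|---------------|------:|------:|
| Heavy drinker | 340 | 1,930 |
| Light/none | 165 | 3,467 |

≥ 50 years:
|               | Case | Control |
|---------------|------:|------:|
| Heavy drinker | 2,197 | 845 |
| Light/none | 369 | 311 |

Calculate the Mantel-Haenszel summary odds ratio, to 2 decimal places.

2.78

OR_MH = Σ(aᵢdᵢ/nᵢ) / Σ(bᵢcᵢ/nᵢ), where nᵢ is the stratum total.
Stratum 1 (< 50 years): n = 5902; a·d/n = 340·3467/5902 = 199.7255; b·c/n = 1930·165/5902 = 53.9563
Stratum 2 (≥ 50 years): n = 3722; a·d/n = 2197·311/3722 = 183.5752; b·c/n = 845·369/3722 = 83.7735
OR_MH = (199.7255 + 183.5752) / (53.9563 + 83.7735) = 383.3007 / 137.7298 = 2.78299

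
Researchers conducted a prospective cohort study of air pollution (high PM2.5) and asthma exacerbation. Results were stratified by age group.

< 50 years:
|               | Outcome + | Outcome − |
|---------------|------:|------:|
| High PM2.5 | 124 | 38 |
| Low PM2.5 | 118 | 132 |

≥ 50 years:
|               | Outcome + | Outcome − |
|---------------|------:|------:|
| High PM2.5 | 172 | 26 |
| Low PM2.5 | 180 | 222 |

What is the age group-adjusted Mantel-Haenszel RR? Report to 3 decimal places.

RR_MH = Σ(aᵢ·n₀ᵢ/nᵢ) / Σ(cᵢ·n₁ᵢ/nᵢ), with n₁ᵢ = aᵢ+bᵢ (exposed), n₀ᵢ = cᵢ+dᵢ (unexposed), nᵢ = n₁ᵢ+n₀ᵢ.
Stratum 1 (< 50 years): n₁ = 162, n₀ = 250, n = 412; a·n₀/n = 124·250/412 = 75.2427; c·n₁/n = 118·162/412 = 46.3981
Stratum 2 (≥ 50 years): n₁ = 198, n₀ = 402, n = 600; a·n₀/n = 172·402/600 = 115.2400; c·n₁/n = 180·198/600 = 59.4000
RR_MH = (75.2427 + 115.2400) / (46.3981 + 59.4000) = 190.4827 / 105.7981 = 1.80044

1.800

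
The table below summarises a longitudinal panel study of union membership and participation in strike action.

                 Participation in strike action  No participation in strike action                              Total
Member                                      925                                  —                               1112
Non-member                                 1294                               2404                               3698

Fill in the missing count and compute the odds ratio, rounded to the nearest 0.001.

9.190

The missing cell is in the exposed row: 1112 − 925 = 187.
So a = 925, b = 187, c = 1294, d = 2404.
OR = (a·d)/(b·c) = (925 × 2404) / (187 × 1294) = 2223700 / 241978 = 9.18968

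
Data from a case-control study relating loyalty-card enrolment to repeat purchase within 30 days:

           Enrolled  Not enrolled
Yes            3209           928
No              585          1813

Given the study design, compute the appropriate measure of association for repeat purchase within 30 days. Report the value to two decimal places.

10.72

Reading the table with exposure as columns: a = 3209 (Enrolled, case), b = 585 (Enrolled, non-case), c = 928 (Not enrolled, case), d = 1813.
This is a case-control study: participants were sampled on outcome status, so risks in the source population cannot be estimated directly — relative risk is not valid here. The odds ratio is the appropriate measure.
OR = (a·d)/(b·c) = (3209 × 1813) / (585 × 928) = 5817917 / 542880 = 10.71676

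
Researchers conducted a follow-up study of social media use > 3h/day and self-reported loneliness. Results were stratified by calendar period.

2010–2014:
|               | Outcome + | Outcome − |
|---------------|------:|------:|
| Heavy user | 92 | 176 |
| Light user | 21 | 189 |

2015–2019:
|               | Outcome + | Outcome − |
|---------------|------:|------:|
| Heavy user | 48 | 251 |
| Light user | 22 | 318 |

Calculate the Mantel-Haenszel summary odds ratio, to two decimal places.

3.68

OR_MH = Σ(aᵢdᵢ/nᵢ) / Σ(bᵢcᵢ/nᵢ), where nᵢ is the stratum total.
Stratum 1 (2010–2014): n = 478; a·d/n = 92·189/478 = 36.3766; b·c/n = 176·21/478 = 7.7322
Stratum 2 (2015–2019): n = 639; a·d/n = 48·318/639 = 23.8873; b·c/n = 251·22/639 = 8.6416
OR_MH = (36.3766 + 23.8873) / (7.7322 + 8.6416) = 60.2639 / 16.3738 = 3.68050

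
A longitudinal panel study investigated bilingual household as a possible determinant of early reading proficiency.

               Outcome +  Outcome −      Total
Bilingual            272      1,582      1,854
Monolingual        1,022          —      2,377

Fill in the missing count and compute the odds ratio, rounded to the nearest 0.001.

0.228

The missing cell is in the unexposed row: 2377 − 1022 = 1355.
So a = 272, b = 1582, c = 1022, d = 1355.
OR = (a·d)/(b·c) = (272 × 1355) / (1582 × 1022) = 368560 / 1616804 = 0.22796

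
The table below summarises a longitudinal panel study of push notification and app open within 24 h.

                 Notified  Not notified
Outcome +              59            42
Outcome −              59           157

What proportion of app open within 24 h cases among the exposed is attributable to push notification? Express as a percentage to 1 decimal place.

57.8

Reading the table with exposure as columns: a = 59 (Notified, case), b = 59 (Notified, non-case), c = 42 (Not notified, case), d = 157.
Risk in exposed = 59/118 = 0.50000; risk in unexposed = 42/199 = 0.21106.
RR = 0.50000/0.21106 = 2.36905
AR% = (RR − 1)/RR × 100 = (2.36905 − 1)/2.36905 × 100 = 57.7889%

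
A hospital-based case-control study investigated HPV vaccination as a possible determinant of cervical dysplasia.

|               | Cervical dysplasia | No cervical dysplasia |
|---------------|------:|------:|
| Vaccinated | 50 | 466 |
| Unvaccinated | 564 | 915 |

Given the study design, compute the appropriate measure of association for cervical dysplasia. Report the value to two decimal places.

0.17

Cells: a = 50, b = 466, c = 564, d = 915.
This is a hospital-based case-control study: participants were sampled on outcome status, so risks in the source population cannot be estimated directly — relative risk is not valid here. The odds ratio is the appropriate measure.
OR = (a·d)/(b·c) = (50 × 915) / (466 × 564) = 45750 / 262824 = 0.17407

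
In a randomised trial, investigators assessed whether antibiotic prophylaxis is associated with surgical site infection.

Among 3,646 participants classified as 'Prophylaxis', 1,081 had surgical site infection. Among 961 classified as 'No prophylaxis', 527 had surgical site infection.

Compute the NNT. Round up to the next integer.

4

Risk in treated group = 1081/3646 = 0.29649; risk in control = 527/961 = 0.54839.
Absolute risk reduction = 0.54839 − 0.29649 = 0.25190
NNT = 1 / ARR = 1 / 0.25190 = 3.970 → round up → 4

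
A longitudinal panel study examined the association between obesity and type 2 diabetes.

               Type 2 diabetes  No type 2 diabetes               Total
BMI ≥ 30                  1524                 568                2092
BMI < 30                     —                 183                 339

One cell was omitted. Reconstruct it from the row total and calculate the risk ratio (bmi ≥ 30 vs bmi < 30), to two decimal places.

The missing cell is in the unexposed row: 339 − 183 = 156.
So a = 1524, b = 568, c = 156, d = 183.
RR = [a/(a+b)] / [c/(c+d)] = (1524/2092) / (156/339) = 0.72849/0.46018 = 1.58306

1.58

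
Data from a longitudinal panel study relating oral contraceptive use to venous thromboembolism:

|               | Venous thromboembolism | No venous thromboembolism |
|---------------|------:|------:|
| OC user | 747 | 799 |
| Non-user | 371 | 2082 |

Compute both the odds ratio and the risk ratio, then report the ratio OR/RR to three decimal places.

Cells: a = 747, b = 799, c = 371, d = 2082.
OR = (747·2082)/(799·371) = 1555254/296429 = 5.24663
Risk in exposed = 747/1546 = 0.48318; risk in unexposed = 371/2453 = 0.15124; RR = 3.19473
OR/RR = 5.24663 / 3.19473 = 1.64228
The outcome is not rare, so the OR lies further from 1 than the RR.

1.642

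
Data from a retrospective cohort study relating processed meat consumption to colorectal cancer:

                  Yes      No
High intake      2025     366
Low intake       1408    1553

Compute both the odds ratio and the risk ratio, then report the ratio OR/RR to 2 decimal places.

3.43

Cells: a = 2025, b = 366, c = 1408, d = 1553.
OR = (2025·1553)/(366·1408) = 3144825/515328 = 6.10257
Risk in exposed = 2025/2391 = 0.84693; risk in unexposed = 1408/2961 = 0.47552; RR = 1.78107
OR/RR = 6.10257 / 1.78107 = 3.42635
The outcome is not rare, so the OR lies further from 1 than the RR.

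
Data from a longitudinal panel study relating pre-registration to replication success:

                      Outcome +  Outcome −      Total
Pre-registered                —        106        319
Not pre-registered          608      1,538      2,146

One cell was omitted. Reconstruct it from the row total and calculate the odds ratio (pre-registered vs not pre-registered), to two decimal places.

The missing cell is in the exposed row: 319 − 106 = 213.
So a = 213, b = 106, c = 608, d = 1538.
OR = (a·d)/(b·c) = (213 × 1538) / (106 × 608) = 327594 / 64448 = 5.08307

5.08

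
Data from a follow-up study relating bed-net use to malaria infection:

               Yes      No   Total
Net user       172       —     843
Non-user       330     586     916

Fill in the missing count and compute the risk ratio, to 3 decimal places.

The missing cell is in the exposed row: 843 − 172 = 671.
So a = 172, b = 671, c = 330, d = 586.
RR = [a/(a+b)] / [c/(c+d)] = (172/843) / (330/916) = 0.20403/0.36026 = 0.56635

0.566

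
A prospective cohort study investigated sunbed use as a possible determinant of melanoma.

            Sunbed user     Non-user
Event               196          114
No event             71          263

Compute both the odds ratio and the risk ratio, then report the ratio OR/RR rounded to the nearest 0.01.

Reading the table with exposure as columns: a = 196 (Sunbed user, case), b = 71 (Sunbed user, non-case), c = 114 (Non-user, case), d = 263.
OR = (196·263)/(71·114) = 51548/8094 = 6.36867
Risk in exposed = 196/267 = 0.73408; risk in unexposed = 114/377 = 0.30239; RR = 2.42762
OR/RR = 6.36867 / 2.42762 = 2.62342
The outcome is not rare, so the OR lies further from 1 than the RR.

2.62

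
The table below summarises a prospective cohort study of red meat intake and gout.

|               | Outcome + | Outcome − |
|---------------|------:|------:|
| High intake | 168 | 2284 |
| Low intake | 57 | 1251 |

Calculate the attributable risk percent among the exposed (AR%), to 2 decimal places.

36.40

Cells: a = 168, b = 2284, c = 57, d = 1251.
Risk in exposed = 168/2452 = 0.06852; risk in unexposed = 57/1308 = 0.04358.
RR = 0.06852/0.04358 = 1.57225
AR% = (RR − 1)/RR × 100 = (1.57225 − 1)/1.57225 × 100 = 36.3969%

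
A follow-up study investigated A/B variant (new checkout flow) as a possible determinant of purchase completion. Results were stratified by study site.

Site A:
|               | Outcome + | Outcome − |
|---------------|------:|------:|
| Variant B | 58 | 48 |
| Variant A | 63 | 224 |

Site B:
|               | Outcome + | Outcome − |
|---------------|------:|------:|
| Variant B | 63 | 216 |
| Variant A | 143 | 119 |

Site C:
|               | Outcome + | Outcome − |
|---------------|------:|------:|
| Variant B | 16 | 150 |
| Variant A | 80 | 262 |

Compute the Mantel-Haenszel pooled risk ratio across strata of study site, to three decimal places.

RR_MH = Σ(aᵢ·n₀ᵢ/nᵢ) / Σ(cᵢ·n₁ᵢ/nᵢ), with n₁ᵢ = aᵢ+bᵢ (exposed), n₀ᵢ = cᵢ+dᵢ (unexposed), nᵢ = n₁ᵢ+n₀ᵢ.
Stratum 1 (Site A): n₁ = 106, n₀ = 287, n = 393; a·n₀/n = 58·287/393 = 42.3562; c·n₁/n = 63·106/393 = 16.9924
Stratum 2 (Site B): n₁ = 279, n₀ = 262, n = 541; a·n₀/n = 63·262/541 = 30.5102; c·n₁/n = 143·279/541 = 73.7468
Stratum 3 (Site C): n₁ = 166, n₀ = 342, n = 508; a·n₀/n = 16·342/508 = 10.7717; c·n₁/n = 80·166/508 = 26.1417
RR_MH = (42.3562 + 30.5102 + 10.7717) / (16.9924 + 73.7468 + 26.1417) = 83.6381 / 116.8809 = 0.71558

0.716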